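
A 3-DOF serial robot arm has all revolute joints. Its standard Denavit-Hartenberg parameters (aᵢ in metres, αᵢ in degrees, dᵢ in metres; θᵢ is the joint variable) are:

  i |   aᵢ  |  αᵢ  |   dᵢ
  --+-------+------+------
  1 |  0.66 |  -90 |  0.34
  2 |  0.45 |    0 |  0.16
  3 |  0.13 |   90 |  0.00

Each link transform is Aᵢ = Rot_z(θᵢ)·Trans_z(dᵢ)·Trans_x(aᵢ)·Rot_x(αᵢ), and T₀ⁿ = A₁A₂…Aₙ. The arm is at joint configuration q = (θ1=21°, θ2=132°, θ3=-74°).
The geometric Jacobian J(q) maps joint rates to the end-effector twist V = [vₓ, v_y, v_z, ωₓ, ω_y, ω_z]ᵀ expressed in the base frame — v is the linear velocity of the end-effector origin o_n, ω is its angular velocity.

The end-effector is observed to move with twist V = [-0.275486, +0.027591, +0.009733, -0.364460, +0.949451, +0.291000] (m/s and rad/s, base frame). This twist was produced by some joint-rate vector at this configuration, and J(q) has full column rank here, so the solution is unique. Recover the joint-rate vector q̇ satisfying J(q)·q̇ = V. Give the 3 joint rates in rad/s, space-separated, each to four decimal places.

0.2910 0.2650 0.7520

o_n = [0.3420, 0.3027, -0.1047]
J₁: ẑ×o_n = [-0.3027, 0.3420, 0.0000], ω = ẑ
J2: z=[-0.3584, 0.9336, 0.0000] o=[0.6162, 0.2365, 0.3400] → [-0.4151, -0.1594, 0.2322, -0.3584, 0.9336, 0.0000]
J3: z=[-0.3584, 0.9336, 0.0000] o=[0.2777, 0.2780, 0.0056] → [-0.1029, -0.0395, -0.0689, -0.3584, 0.9336, 0.0000]
q̇ = J⁺·V = [0.2910, 0.2650, 0.7520]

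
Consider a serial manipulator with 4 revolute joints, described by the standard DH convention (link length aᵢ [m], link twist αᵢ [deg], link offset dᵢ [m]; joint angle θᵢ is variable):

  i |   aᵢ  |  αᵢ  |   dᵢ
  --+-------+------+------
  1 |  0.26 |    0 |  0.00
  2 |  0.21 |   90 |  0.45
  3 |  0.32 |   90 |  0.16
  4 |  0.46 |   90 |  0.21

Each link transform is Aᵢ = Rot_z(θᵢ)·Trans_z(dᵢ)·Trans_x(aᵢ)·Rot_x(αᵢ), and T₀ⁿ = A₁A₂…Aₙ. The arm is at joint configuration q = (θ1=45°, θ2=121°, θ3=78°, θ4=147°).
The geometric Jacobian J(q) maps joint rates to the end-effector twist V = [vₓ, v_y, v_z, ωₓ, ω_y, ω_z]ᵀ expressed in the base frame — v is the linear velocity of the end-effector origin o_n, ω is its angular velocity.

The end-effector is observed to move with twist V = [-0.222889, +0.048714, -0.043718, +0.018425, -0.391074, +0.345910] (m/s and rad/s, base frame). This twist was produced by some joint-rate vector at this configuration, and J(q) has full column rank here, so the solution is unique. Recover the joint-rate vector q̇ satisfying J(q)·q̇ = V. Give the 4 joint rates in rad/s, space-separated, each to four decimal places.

o_n = [-0.1066, 0.6794, 0.3420]
J₁: ẑ×o_n = [-0.6794, -0.1066, 0.0000], ω = ẑ
J2: z=[0.0000, 0.0000, 1.0000] o=[0.1838, 0.1838, 0.0000] → [-0.4955, -0.2905, 0.0000, 0.0000, 0.0000, 1.0000]
J3: z=[0.2419, 0.9703, 0.0000] o=[-0.0199, 0.2347, 0.4500] → [-0.1048, 0.0261, 0.1917, 0.2419, 0.9703, 0.0000]
J4: z=[-0.9491, 0.2366, -0.2079] o=[-0.0458, 0.4060, 0.7630] → [-0.0428, -0.3869, -0.2451, -0.9491, 0.2366, -0.2079]
q̇ = J⁺·V = [0.5850, -0.2630, -0.3750, -0.1150]

0.5850 -0.2630 -0.3750 -0.1150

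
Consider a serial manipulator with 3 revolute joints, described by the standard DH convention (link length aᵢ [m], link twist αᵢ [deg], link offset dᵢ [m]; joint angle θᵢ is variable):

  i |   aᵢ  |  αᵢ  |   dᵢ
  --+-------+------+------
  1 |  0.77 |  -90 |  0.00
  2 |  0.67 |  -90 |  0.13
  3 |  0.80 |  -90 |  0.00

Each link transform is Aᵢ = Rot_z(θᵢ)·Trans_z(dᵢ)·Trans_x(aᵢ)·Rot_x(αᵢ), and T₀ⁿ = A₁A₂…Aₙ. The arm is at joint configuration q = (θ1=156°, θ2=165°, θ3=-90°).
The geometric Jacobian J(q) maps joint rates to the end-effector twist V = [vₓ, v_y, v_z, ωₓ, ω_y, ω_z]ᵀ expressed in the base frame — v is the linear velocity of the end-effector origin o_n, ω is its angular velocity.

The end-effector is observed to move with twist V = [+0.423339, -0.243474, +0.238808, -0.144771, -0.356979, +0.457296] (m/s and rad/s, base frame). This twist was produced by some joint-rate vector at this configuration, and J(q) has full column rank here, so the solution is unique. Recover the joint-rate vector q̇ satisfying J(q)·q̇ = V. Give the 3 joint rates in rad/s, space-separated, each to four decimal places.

o_n = [-0.4905, -0.7996, -0.1734]
J₁: ẑ×o_n = [0.7996, -0.4905, 0.0000], ω = ẑ
J2: z=[-0.4067, -0.9135, 0.0000] o=[-0.7034, 0.3132, 0.0000] → [0.1584, -0.0705, 0.6472, -0.4067, -0.9135, 0.0000]
J3: z=[0.2364, -0.1053, 0.9659] o=[-0.1651, -0.0688, -0.1734] → [0.7059, -0.3143, -0.2071, 0.2364, -0.1053, 0.9659]
q̇ = J⁺·V = [0.4090, 0.3850, 0.0500]

0.4090 0.3850 0.0500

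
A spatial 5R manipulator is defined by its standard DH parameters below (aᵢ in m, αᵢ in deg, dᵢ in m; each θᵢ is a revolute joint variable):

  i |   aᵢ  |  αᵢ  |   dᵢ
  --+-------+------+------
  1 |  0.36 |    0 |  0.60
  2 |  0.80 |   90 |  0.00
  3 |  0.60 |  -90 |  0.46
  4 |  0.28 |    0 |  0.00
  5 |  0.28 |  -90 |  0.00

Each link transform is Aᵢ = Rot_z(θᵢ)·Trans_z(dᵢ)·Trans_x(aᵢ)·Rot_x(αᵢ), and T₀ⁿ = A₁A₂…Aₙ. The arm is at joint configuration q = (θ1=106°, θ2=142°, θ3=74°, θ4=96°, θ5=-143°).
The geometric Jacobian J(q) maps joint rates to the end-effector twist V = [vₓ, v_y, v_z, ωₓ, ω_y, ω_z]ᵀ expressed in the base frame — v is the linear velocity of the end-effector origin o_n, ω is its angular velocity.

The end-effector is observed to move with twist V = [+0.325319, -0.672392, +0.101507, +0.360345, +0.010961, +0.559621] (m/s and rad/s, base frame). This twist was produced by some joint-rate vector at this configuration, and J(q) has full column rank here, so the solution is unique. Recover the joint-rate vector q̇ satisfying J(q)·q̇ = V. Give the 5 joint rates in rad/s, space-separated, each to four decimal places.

0.0490 0.4690 -0.3300 -0.5270 0.6780

o_n = [-0.8357, -0.4456, 1.3322]
J₁: ẑ×o_n = [0.4456, -0.8357, 0.0000], ω = ẑ
J2: z=[0.0000, 0.0000, 1.0000] o=[-0.0992, 0.3461, 0.6000] → [0.7917, -0.7365, 0.0000, 0.0000, 0.0000, 1.0000]
J3: z=[-0.9272, 0.3746, 0.0000] o=[-0.3989, -0.3957, 0.6000] → [0.2743, 0.6789, 0.2100, -0.9272, 0.3746, 0.0000]
J4: z=[0.3601, 0.8913, 0.2756] o=[-0.8874, -0.3767, 1.1768] → [0.1575, -0.0417, -0.0708, 0.3601, 0.8913, 0.2756]
J5: z=[0.3601, 0.8913, 0.2756] o=[-0.6262, -0.4735, 1.1486] → [0.1559, -0.1239, 0.1968, 0.3601, 0.8913, 0.2756]
q̇ = J⁺·V = [0.0490, 0.4690, -0.3300, -0.5270, 0.6780]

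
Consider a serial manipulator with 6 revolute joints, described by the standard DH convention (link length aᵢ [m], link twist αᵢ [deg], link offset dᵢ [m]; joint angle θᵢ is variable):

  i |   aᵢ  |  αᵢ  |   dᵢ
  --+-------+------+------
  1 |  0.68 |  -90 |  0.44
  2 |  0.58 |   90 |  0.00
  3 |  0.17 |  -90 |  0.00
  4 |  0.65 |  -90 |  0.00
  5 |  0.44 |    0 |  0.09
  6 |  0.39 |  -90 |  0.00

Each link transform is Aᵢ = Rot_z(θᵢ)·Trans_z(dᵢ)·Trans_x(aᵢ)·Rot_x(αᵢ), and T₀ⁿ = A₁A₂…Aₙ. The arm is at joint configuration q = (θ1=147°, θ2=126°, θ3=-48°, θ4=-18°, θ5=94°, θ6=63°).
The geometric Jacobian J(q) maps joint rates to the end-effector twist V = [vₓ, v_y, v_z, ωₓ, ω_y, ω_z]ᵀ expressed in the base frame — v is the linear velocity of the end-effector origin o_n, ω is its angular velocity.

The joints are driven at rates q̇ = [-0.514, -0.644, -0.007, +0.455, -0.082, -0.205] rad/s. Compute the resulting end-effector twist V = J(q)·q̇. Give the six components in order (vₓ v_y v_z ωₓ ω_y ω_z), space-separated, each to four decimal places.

0.3593 0.1710 -0.0817 0.1060 0.2574 -0.8959

o_n = [0.0452, 0.8371, 0.0882]
J₁: ẑ×o_n = [-0.8371, 0.0452, 0.0000], ω = ẑ
J2: z=[-0.5446, -0.8387, 0.0000] o=[-0.5703, 0.3704, 0.4400] → [0.2950, -0.1916, 0.2620, -0.5446, -0.8387, 0.0000]
J3: z=[-0.6785, 0.4406, -0.5878] o=[-0.2844, 0.1847, -0.0292] → [0.4352, -0.1140, -0.5879, -0.6785, 0.4406, -0.5878]
J4: z=[0.0019, -0.7991, -0.6012] o=[-0.1595, 0.2542, -0.1213] → [0.1831, -0.1234, 0.1647, 0.0019, -0.7991, -0.6012]
J5: z=[0.8723, -0.2927, 0.3917] o=[0.1583, 0.5956, -0.5740] → [-0.2884, -0.6219, 0.1775, 0.8723, -0.2927, 0.3917]
J6: z=[0.8723, -0.2927, 0.3917] o=[0.2210, 0.9039, -0.2534] → [-0.0738, -0.3669, -0.1097, 0.8723, -0.2927, 0.3917]
V = J·q̇ = [0.3593, 0.1710, -0.0817, 0.1060, 0.2574, -0.8959]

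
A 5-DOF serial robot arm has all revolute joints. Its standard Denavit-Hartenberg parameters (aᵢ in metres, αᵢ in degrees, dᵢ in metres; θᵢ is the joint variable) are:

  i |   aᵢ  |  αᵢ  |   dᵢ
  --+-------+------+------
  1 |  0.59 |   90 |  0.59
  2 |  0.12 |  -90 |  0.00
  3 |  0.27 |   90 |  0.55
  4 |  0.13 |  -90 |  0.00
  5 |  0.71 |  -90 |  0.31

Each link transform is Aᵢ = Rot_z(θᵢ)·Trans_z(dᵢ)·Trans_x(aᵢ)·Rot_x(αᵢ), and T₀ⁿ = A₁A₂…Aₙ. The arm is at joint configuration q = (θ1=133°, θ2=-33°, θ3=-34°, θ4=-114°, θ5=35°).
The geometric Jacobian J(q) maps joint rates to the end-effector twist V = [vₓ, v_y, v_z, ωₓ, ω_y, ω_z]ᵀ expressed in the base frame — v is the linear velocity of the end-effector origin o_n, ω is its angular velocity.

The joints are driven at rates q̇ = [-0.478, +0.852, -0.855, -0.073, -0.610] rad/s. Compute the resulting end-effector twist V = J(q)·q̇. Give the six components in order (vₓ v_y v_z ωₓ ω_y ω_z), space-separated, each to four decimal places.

o_n = [-0.7814, 0.5592, 0.0918]
J₁: ẑ×o_n = [-0.5592, -0.7814, 0.0000], ω = ẑ
J2: z=[0.7314, 0.6820, 0.0000] o=[-0.4024, 0.4315, 0.5900] → [-0.3397, 0.3643, 0.3518, 0.7314, 0.6820, 0.0000]
J3: z=[-0.3714, 0.3983, 0.8387] o=[-0.4710, 0.5051, 0.5246] → [-0.2177, -0.4211, 0.1035, -0.3714, 0.3983, 0.8387]
J4: z=[0.9262, 0.2224, 0.3046] o=[-0.6929, 0.9644, 0.8640] → [-0.0483, 0.6882, -0.3557, 0.9262, 0.2224, 0.3046]
J5: z=[0.0915, 0.6509, -0.7536] o=[-0.6454, 0.8701, 0.7883] → [-0.6876, 0.1662, 0.0601, 0.0915, 0.6509, -0.7536]
V = J·q̇ = [0.5870, 0.8923, 0.2005, 0.8173, -0.1728, -0.7576]

0.5870 0.8923 0.2005 0.8173 -0.1728 -0.7576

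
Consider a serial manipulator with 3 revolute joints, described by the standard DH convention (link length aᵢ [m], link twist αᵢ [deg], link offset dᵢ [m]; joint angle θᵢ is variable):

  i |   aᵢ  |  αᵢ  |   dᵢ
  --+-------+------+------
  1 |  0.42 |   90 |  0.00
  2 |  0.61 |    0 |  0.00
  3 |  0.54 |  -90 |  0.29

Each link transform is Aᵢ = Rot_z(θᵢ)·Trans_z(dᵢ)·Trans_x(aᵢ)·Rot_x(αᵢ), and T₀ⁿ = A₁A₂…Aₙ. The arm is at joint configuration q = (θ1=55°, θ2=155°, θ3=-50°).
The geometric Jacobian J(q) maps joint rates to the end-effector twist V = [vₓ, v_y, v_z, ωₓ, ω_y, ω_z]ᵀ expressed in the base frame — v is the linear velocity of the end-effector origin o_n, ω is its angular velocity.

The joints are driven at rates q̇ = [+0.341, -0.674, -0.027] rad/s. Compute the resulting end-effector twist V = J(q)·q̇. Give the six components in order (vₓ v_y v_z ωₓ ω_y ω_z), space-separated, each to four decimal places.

o_n = [0.0812, -0.3896, 0.7794]
J₁: ẑ×o_n = [0.3896, 0.0812, -0.0000], ω = ẑ
J2: z=[0.8192, -0.5736, 0.0000] o=[0.2409, 0.3440, 0.0000] → [-0.4470, -0.6384, -0.6926, 0.8192, -0.5736, 0.0000]
J3: z=[0.8192, -0.5736, 0.0000] o=[-0.0762, -0.1088, 0.2578] → [-0.2992, -0.4273, -0.1398, 0.8192, -0.5736, 0.0000]
V = J·q̇ = [0.4423, 0.4695, 0.4706, -0.5742, 0.4021, 0.3410]

0.4423 0.4695 0.4706 -0.5742 0.4021 0.3410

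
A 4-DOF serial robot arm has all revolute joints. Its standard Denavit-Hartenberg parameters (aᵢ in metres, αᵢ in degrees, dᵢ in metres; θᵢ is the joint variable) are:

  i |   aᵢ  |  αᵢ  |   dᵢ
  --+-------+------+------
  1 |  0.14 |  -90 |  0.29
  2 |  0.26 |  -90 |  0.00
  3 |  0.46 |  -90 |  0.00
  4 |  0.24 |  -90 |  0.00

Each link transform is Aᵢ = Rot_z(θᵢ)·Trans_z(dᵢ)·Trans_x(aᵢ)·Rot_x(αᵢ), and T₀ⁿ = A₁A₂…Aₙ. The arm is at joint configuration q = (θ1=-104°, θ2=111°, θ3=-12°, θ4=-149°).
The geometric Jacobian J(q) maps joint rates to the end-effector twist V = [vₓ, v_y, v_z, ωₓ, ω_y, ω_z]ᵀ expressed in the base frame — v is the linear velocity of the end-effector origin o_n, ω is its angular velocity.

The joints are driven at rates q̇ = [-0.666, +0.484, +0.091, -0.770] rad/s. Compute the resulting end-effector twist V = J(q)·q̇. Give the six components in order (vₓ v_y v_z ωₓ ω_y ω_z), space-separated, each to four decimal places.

o_n = [0.0895, 0.1402, -0.1406]
J₁: ẑ×o_n = [-0.1402, 0.0895, 0.0000], ω = ẑ
J2: z=[0.9703, -0.2419, 0.0000] o=[-0.0339, -0.1358, 0.2900] → [0.1042, 0.4178, 0.2977, 0.9703, -0.2419, 0.0000]
J3: z=[0.2259, 0.9058, 0.3584] o=[-0.0113, -0.0454, 0.0473] → [-0.2368, 0.0786, -0.0494, 0.2259, 0.9058, 0.3584]
J4: z=[-0.9311, 0.3089, -0.1941] o=[0.1205, 0.0879, -0.3728] → [0.0819, 0.2222, -0.0392, -0.9311, 0.3089, -0.1941]
V = J·q̇ = [0.0592, -0.0213, 0.1697, 1.2071, -0.2725, -0.4839]

0.0592 -0.0213 0.1697 1.2071 -0.2725 -0.4839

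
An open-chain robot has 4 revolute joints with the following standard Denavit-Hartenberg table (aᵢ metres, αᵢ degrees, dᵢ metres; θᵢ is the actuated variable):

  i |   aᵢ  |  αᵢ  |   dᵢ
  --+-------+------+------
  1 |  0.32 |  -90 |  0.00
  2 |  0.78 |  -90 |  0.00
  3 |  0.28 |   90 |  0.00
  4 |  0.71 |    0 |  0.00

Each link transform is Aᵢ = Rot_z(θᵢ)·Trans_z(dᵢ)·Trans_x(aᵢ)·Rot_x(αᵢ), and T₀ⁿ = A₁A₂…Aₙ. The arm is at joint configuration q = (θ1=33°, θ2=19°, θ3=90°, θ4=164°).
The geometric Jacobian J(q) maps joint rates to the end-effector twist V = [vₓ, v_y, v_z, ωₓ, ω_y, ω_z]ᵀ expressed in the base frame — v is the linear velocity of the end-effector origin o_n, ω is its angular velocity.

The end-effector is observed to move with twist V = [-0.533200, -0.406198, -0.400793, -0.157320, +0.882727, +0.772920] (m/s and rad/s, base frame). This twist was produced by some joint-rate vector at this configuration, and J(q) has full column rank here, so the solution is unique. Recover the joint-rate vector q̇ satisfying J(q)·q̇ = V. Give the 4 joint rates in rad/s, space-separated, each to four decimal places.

-0.0620 0.8260 -0.9030 0.0580

o_n = [0.6142, 0.8788, -0.4390]
J₁: ẑ×o_n = [-0.8788, 0.6142, 0.0000], ω = ẑ
J2: z=[-0.5446, 0.8387, 0.0000] o=[0.2684, 0.1743, 0.0000] → [-0.3682, -0.2391, -0.6738, -0.5446, 0.8387, 0.0000]
J3: z=[-0.2730, -0.1773, -0.9455] o=[0.8869, 0.5760, -0.2539] → [0.3192, 0.2073, -0.1310, -0.2730, -0.1773, -0.9455]
J4: z=[0.7930, 0.5150, -0.3256] o=[1.0394, 0.3411, -0.2539] → [0.0798, 0.2851, 0.6453, 0.7930, 0.5150, -0.3256]
q̇ = J⁺·V = [-0.0620, 0.8260, -0.9030, 0.0580]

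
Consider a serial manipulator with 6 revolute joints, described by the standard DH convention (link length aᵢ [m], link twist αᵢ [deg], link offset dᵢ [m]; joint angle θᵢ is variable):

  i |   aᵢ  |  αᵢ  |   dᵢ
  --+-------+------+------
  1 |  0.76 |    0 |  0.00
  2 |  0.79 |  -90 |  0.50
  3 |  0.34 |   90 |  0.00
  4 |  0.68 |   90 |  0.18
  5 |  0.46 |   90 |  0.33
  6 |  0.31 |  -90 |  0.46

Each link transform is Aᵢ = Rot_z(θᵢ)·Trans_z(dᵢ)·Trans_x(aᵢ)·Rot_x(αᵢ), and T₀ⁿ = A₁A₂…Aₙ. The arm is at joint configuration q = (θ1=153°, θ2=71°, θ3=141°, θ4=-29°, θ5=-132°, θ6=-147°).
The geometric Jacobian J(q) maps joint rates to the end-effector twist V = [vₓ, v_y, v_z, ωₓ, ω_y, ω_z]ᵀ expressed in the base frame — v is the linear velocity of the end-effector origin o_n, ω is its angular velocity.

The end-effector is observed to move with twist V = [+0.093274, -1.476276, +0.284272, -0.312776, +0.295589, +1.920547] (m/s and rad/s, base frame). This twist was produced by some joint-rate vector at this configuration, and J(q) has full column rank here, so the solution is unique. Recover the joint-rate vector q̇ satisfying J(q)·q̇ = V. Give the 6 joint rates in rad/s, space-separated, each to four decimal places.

0.7570 0.5960 -0.1550 -0.6020 0.4210 0.2590

o_n = [-1.3194, 0.0585, -0.0408]
J₁: ẑ×o_n = [-0.0585, -1.3194, 0.0000], ω = ẑ
J2: z=[0.0000, 0.0000, 1.0000] o=[-0.6772, 0.3450, 0.0000] → [0.2866, -0.6422, 0.0000, 0.0000, 0.0000, 1.0000]
J3: z=[0.6947, -0.7193, 0.0000] o=[-1.2454, -0.2037, 0.5000] → [0.3890, 0.3757, 0.1289, 0.6947, -0.7193, 0.0000]
J4: z=[-0.4527, -0.4372, -0.7771] o=[-1.0554, -0.0202, 0.2860] → [0.2040, 0.0572, -0.1510, -0.4527, -0.4372, -0.7771]
J5: z=[-0.8786, 0.3674, 0.3051] o=[-1.0334, 0.4593, -0.2281] → [0.1911, 0.0773, 0.4573, -0.8786, 0.3674, 0.3051]
J6: z=[-0.4160, -0.9026, -0.1110] o=[-1.2154, 0.4773, 0.3076] → [0.2680, -0.1334, 0.0804, -0.4160, -0.9026, -0.1110]
q̇ = J⁺·V = [0.7570, 0.5960, -0.1550, -0.6020, 0.4210, 0.2590]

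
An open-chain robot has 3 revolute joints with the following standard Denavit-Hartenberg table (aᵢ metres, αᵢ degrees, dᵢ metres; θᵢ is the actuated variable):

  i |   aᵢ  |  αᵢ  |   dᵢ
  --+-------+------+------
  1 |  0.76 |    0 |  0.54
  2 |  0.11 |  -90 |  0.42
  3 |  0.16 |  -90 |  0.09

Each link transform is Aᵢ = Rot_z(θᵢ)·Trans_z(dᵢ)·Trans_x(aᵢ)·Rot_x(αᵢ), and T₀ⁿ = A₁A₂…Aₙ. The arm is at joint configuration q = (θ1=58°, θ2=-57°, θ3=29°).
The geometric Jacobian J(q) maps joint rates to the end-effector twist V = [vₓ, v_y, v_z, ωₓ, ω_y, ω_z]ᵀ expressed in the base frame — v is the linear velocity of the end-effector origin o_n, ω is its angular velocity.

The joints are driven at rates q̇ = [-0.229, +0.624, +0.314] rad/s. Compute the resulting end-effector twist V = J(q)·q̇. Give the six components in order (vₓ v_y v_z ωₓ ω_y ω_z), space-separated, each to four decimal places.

0.0860 0.0054 -0.0439 -0.0055 0.3140 0.3950

o_n = [0.6511, 0.7389, 0.8824]
J₁: ẑ×o_n = [-0.7389, 0.6511, 0.0000], ω = ẑ
J2: z=[0.0000, 0.0000, 1.0000] o=[0.4027, 0.6445, 0.5400] → [-0.0943, 0.2483, 0.0000, 0.0000, 0.0000, 1.0000]
J3: z=[-0.0175, 0.9998, 0.0000] o=[0.5127, 0.6464, 0.9600] → [-0.0776, -0.0014, -0.1399, -0.0175, 0.9998, 0.0000]
V = J·q̇ = [0.0860, 0.0054, -0.0439, -0.0055, 0.3140, 0.3950]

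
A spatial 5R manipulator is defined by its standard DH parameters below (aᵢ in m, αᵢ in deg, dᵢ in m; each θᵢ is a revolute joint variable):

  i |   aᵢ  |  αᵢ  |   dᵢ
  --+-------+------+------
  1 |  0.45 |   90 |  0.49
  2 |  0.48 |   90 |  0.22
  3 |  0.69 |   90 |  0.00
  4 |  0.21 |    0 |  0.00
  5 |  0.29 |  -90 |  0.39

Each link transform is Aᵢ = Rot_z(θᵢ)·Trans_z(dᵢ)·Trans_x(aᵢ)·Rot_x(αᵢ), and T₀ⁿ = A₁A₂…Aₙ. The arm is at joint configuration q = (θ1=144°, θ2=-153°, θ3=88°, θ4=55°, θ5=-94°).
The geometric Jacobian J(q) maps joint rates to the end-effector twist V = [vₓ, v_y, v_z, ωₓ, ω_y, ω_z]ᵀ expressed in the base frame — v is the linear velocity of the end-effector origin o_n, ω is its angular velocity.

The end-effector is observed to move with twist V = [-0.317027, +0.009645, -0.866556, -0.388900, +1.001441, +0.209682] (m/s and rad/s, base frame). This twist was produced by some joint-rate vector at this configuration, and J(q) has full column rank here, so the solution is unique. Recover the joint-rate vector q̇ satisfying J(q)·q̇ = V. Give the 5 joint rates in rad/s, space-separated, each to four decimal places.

o_n = [1.0149, 0.7973, 0.0694]
J₁: ẑ×o_n = [-0.7973, 1.0149, 0.0000], ω = ẑ
J2: z=[0.5878, 0.8090, 0.0000] o=[-0.3641, 0.2645, 0.4900] → [-0.3403, 0.2472, -0.8024, 0.5878, 0.8090, 0.0000]
J3: z=[0.3673, -0.2668, 0.8910] o=[0.1113, 0.1911, 0.2721] → [-0.4861, 0.8796, 0.4638, 0.3673, -0.2668, 0.8910]
J4: z=[0.6999, -0.5516, -0.4537] o=[0.5339, 0.7364, 0.2612] → [0.1334, -0.0840, 0.3080, 0.6999, -0.5516, -0.4537]
J5: z=[0.6999, -0.5516, -0.4537] o=[0.6709, 0.7857, 0.4125] → [0.1946, 0.0841, 0.1979, 0.6999, -0.5516, -0.4537]
q̇ = J⁺·V = [0.3050, 0.5550, -0.4950, -0.3710, -0.3910]

0.3050 0.5550 -0.4950 -0.3710 -0.3910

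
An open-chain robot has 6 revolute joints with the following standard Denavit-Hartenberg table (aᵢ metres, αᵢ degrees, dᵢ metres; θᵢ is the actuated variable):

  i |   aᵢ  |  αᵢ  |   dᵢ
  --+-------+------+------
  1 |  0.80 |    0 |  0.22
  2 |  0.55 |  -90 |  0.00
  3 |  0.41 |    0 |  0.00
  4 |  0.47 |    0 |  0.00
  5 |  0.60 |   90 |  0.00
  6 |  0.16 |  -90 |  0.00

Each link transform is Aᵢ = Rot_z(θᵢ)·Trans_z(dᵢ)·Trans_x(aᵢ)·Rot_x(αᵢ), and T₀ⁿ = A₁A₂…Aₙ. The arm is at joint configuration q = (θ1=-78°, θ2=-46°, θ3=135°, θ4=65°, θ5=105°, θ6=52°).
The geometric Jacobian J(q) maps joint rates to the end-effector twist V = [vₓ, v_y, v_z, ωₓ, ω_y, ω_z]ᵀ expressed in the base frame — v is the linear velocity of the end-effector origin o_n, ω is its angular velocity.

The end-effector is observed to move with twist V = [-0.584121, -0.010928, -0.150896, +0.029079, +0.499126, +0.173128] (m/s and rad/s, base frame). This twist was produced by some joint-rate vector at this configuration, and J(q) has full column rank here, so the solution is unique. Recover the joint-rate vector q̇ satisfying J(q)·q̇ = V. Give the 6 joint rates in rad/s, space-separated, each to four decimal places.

o_n = [0.1483, -1.0346, 0.6630]
J₁: ẑ×o_n = [1.0346, 0.1483, -0.0000], ω = ẑ
J2: z=[0.0000, 0.0000, 1.0000] o=[0.1663, -0.7825, 0.2200] → [0.2521, -0.0180, 0.0000, 0.0000, 0.0000, 1.0000]
J3: z=[0.8290, -0.5592, 0.0000] o=[-0.1412, -1.2385, 0.2200] → [-0.2477, -0.3673, 0.3309, 0.8290, -0.5592, 0.0000]
J4: z=[0.8290, -0.5592, 0.0000] o=[0.0209, -0.9981, -0.0699] → [-0.4099, -0.6076, 0.0410, 0.8290, -0.5592, 0.0000]
J5: z=[0.8290, -0.5592, 0.0000] o=[0.2679, -0.6320, 0.0908] → [-0.3200, -0.4744, -0.4006, 0.8290, -0.5592, 0.0000]
J6: z=[0.4581, 0.6791, 0.5736] o=[0.0754, -0.9173, 0.5823] → [0.1221, 0.0049, -0.1033, 0.4581, 0.6791, 0.5736]
q̇ = J⁺·V = [-0.9030, 0.7750, -0.1420, -0.2150, 0.1020, 0.5250]

-0.9030 0.7750 -0.1420 -0.2150 0.1020 0.5250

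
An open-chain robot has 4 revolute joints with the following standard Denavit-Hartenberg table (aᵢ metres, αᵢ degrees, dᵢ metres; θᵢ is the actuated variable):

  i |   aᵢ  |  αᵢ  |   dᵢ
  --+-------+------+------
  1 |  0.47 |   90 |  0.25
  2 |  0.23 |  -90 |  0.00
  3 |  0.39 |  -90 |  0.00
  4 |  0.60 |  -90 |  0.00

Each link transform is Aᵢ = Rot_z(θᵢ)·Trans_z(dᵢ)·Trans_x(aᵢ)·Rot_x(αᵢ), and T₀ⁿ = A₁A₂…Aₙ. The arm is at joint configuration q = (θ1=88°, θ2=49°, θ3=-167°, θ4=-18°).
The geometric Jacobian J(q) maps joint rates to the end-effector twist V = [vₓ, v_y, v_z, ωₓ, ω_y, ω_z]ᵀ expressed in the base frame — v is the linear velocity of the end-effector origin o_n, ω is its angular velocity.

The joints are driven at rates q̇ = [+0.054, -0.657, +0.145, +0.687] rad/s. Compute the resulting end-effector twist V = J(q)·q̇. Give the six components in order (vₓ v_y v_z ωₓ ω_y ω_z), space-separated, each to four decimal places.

0.1706 -0.0295 0.0690 0.0121 -0.0085 0.2658

o_n = [0.2113, -0.1406, -0.1612]
J₁: ẑ×o_n = [0.1406, 0.2113, -0.0000], ω = ẑ
J2: z=[0.9994, -0.0349, 0.0000] o=[0.0164, 0.4697, 0.2500] → [0.0144, 0.4109, -0.6031, 0.9994, -0.0349, 0.0000]
J3: z=[-0.0263, -0.7542, 0.6561] o=[0.0217, 0.6205, 0.4236] → [0.9404, 0.1090, 0.1631, -0.0263, -0.7542, 0.6561]
J4: z=[0.9789, 0.1135, 0.1698] o=[0.1006, 0.3683, 0.1368] → [0.0526, 0.3105, -0.5107, 0.9789, 0.1135, 0.1698]
V = J·q̇ = [0.1706, -0.0295, 0.0690, 0.0121, -0.0085, 0.2658]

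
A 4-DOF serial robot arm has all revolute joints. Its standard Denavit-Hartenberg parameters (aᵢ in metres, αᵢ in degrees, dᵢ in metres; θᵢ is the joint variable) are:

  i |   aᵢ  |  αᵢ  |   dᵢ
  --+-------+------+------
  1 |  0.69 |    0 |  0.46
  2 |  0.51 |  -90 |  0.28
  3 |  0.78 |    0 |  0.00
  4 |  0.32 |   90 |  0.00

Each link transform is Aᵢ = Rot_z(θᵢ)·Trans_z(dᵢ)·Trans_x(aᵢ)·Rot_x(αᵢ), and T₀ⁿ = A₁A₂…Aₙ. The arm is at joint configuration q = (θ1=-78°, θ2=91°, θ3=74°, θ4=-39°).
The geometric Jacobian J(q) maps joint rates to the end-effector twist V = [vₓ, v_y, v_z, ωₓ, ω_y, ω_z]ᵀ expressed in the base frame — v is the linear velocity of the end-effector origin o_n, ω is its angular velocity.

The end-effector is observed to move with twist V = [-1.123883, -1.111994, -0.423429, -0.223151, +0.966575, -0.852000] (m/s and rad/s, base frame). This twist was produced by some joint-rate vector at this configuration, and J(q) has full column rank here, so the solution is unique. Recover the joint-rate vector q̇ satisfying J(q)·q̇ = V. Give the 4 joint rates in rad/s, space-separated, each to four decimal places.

o_n = [1.1053, -0.4529, -0.1933]
J₁: ẑ×o_n = [0.4529, 1.1053, -0.0000], ω = ẑ
J2: z=[0.0000, 0.0000, 1.0000] o=[0.1435, -0.6749, 0.4600] → [-0.2221, 0.9618, 0.0000, 0.0000, 0.0000, 1.0000]
J3: z=[-0.2250, 0.9744, 0.0000] o=[0.6404, -0.5602, 0.7400] → [-0.9094, -0.2100, -0.4771, -0.2250, 0.9744, 0.0000]
J4: z=[-0.2250, 0.9744, 0.0000] o=[0.8499, -0.5118, -0.0098] → [-0.1788, -0.0413, -0.2621, -0.2250, 0.9744, 0.0000]
q̇ = J⁺·V = [-0.8600, 0.0080, 0.7600, 0.2320]

-0.8600 0.0080 0.7600 0.2320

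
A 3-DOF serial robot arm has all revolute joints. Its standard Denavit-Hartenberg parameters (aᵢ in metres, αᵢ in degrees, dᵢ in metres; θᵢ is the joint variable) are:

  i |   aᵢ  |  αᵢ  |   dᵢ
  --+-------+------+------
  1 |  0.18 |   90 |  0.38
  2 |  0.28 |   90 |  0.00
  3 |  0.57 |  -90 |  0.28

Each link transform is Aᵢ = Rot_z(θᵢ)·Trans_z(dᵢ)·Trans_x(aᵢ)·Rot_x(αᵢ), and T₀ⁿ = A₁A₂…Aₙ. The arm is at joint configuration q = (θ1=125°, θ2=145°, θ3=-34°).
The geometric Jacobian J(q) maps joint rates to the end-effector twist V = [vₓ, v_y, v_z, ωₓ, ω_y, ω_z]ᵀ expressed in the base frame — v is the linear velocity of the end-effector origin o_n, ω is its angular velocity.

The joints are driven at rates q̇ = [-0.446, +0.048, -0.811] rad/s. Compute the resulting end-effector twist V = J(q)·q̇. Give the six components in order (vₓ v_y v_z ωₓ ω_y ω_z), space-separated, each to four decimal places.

-0.5995 -0.0265 -0.1701 0.3061 -0.3535 -1.1103

o_n = [-0.1029, -0.4088, 1.0410]
J₁: ẑ×o_n = [0.4088, -0.1029, 0.0000], ω = ẑ
J2: z=[0.8192, 0.5736, 0.0000] o=[-0.1032, 0.1474, 0.3800] → [0.3791, -0.5415, -0.4559, 0.8192, 0.5736, 0.0000]
J3: z=[-0.3290, 0.4698, 0.8192] o=[0.0283, -0.0404, 0.5406] → [0.5369, 0.0572, 0.1828, -0.3290, 0.4698, 0.8192]
V = J·q̇ = [-0.5995, -0.0265, -0.1701, 0.3061, -0.3535, -1.1103]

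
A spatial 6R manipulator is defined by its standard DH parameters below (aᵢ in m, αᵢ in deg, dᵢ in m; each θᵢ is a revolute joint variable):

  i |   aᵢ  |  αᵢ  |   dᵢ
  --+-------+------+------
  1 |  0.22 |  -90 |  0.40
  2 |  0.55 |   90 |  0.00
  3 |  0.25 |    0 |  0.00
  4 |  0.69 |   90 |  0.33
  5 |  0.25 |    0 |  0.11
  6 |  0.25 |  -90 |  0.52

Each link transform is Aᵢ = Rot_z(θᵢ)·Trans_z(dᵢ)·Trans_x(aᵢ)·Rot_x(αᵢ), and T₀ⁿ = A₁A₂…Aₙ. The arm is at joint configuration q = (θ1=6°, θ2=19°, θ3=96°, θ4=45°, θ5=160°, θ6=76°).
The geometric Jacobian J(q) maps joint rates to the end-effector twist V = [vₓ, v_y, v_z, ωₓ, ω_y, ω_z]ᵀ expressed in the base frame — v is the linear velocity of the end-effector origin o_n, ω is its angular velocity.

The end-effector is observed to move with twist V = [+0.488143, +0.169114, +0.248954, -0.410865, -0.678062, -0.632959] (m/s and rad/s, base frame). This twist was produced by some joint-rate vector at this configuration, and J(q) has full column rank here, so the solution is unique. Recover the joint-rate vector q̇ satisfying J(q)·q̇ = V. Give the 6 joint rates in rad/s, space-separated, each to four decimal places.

o_n = [0.8233, 1.0283, 0.3770]
J₁: ẑ×o_n = [-1.0283, 0.8233, 0.0000], ω = ẑ
J2: z=[-0.1045, 0.9945, 0.0000] o=[0.2188, 0.0230, 0.4000] → [-0.0228, -0.0024, -0.7063, -0.1045, 0.9945, 0.0000]
J3: z=[0.3238, 0.0340, 0.9455] o=[0.7360, 0.0774, 0.2209] → [-0.8939, 0.0321, 0.3049, 0.3238, 0.0340, 0.9455]
J4: z=[0.3238, 0.0340, 0.9455] o=[0.6854, 0.3220, 0.2294] → [-0.6628, 0.0826, 0.2240, 0.3238, 0.0340, 0.9455]
J5: z=[0.5105, 0.8351, -0.2049] o=[0.2426, 0.7121, 0.7160] → [-0.2183, 0.0541, -0.3235, 0.5105, 0.8351, -0.2049]
J6: z=[0.5105, 0.8351, -0.2049] o=[0.5136, 0.6779, 0.7149] → [-0.2104, 0.1090, -0.0797, 0.5105, 0.8351, -0.2049]
q̇ = J⁺·V = [0.2860, -0.4410, -0.1560, -0.8690, -0.6570, 0.4120]

0.2860 -0.4410 -0.1560 -0.8690 -0.6570 0.4120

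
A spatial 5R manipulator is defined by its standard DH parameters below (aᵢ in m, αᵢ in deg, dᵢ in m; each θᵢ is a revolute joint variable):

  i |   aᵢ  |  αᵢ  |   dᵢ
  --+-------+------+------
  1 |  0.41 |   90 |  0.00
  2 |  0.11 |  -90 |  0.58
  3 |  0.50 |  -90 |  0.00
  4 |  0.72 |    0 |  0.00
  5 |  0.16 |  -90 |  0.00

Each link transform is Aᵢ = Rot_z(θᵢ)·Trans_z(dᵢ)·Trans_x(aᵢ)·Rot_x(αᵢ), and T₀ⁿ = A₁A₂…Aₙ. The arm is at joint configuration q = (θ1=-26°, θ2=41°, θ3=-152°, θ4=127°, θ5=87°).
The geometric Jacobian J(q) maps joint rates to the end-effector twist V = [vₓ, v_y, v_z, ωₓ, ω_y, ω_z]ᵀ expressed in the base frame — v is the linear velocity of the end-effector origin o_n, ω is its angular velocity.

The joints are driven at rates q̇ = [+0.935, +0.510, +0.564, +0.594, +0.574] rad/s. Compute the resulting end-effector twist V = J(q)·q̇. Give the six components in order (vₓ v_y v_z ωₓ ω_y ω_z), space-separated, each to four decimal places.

0.8796 0.6213 0.6643 -0.6363 -1.4045 1.7204

o_n = [0.5282, -0.8685, -0.2561]
J₁: ẑ×o_n = [0.8685, 0.5282, -0.0000], ω = ẑ
J2: z=[-0.4384, -0.8988, 0.0000] o=[0.3685, -0.1797, 0.0000] → [0.2302, -0.1123, 0.4455, -0.4384, -0.8988, 0.0000]
J3: z=[-0.5897, 0.2876, 0.7547] o=[0.1889, -0.7374, 0.0722] → [0.0045, 0.0626, -0.0203, -0.5897, 0.2876, 0.7547]
J4: z=[-0.0686, -0.9489, 0.3080] o=[-0.2135, -0.8023, -0.2175] → [0.0570, 0.2258, 0.7084, -0.0686, -0.9489, 0.3080]
J5: z=[-0.0686, -0.9489, 0.3080] o=[0.4743, -0.9115, -0.4004] → [-0.1502, 0.0265, 0.0483, -0.0686, -0.9489, 0.3080]
V = J·q̇ = [0.8796, 0.6213, 0.6643, -0.6363, -1.4045, 1.7204]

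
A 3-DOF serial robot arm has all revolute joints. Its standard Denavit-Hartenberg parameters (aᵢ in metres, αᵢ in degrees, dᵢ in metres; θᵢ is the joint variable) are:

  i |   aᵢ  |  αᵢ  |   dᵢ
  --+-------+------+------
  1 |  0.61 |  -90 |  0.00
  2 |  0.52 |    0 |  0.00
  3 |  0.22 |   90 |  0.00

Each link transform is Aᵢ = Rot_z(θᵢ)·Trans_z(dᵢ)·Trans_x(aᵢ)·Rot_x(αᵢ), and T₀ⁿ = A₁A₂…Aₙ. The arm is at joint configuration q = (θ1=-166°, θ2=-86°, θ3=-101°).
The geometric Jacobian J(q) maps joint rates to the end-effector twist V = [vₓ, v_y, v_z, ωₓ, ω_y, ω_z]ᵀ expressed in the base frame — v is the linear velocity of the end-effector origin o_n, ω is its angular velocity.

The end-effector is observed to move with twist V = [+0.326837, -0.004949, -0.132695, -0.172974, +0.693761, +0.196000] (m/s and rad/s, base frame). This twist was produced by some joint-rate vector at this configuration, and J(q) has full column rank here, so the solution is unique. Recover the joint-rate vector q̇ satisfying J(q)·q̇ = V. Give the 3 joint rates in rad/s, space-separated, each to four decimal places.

0.1960 -0.6460 -0.0690

o_n = [-0.4152, -0.1035, 0.4919]
J₁: ẑ×o_n = [0.1035, -0.4152, 0.0000], ω = ẑ
J2: z=[0.2419, -0.9703, 0.0000] o=[-0.5919, -0.1476, 0.0000] → [-0.4773, -0.1190, 0.1821, 0.2419, -0.9703, 0.0000]
J3: z=[0.2419, -0.9703, 0.0000] o=[-0.6271, -0.1563, 0.5187] → [0.0260, 0.0065, 0.2184, 0.2419, -0.9703, 0.0000]
q̇ = J⁺·V = [0.1960, -0.6460, -0.0690]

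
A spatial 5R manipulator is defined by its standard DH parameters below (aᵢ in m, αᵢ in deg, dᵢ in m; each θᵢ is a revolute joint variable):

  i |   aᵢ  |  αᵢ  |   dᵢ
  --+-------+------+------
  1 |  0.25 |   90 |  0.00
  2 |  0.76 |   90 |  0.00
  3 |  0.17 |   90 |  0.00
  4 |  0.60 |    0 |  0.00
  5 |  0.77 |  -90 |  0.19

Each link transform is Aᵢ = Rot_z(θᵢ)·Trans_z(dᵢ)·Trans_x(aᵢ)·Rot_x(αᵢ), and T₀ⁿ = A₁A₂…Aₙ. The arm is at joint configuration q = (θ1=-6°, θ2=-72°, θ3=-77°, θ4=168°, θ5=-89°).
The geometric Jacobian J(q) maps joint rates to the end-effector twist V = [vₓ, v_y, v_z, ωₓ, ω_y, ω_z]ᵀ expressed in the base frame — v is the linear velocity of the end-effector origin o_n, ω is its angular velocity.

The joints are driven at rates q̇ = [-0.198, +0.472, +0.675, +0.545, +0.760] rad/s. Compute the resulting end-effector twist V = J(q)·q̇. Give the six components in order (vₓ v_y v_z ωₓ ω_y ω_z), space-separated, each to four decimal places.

0.2353 -0.8055 0.0863 -1.0479 -0.0693 0.8027

o_n = [-0.4493, -0.1743, -0.7611]
J₁: ẑ×o_n = [0.1743, -0.4493, 0.0000], ω = ẑ
J2: z=[-0.1045, -0.9945, 0.0000] o=[0.2486, -0.0261, 0.0000] → [0.7569, -0.0796, -0.6786, -0.1045, -0.9945, 0.0000]
J3: z=[-0.9458, 0.0994, -0.3090] o=[0.4822, -0.0507, -0.7228] → [-0.0420, 0.2516, 0.2095, -0.9458, 0.0994, -0.3090]
J4: z=[-0.2759, 0.2552, 0.9267] o=[0.5113, 0.1128, -0.7592] → [0.2656, -0.8907, 0.3244, -0.2759, 0.2552, 0.9267]
J5: z=[-0.2759, 0.2552, 0.9267] o=[0.2929, -0.4392, -0.6722] → [-0.2682, -0.7123, 0.1163, -0.2759, 0.2552, 0.9267]
V = J·q̇ = [0.2353, -0.8055, 0.0863, -1.0479, -0.0693, 0.8027]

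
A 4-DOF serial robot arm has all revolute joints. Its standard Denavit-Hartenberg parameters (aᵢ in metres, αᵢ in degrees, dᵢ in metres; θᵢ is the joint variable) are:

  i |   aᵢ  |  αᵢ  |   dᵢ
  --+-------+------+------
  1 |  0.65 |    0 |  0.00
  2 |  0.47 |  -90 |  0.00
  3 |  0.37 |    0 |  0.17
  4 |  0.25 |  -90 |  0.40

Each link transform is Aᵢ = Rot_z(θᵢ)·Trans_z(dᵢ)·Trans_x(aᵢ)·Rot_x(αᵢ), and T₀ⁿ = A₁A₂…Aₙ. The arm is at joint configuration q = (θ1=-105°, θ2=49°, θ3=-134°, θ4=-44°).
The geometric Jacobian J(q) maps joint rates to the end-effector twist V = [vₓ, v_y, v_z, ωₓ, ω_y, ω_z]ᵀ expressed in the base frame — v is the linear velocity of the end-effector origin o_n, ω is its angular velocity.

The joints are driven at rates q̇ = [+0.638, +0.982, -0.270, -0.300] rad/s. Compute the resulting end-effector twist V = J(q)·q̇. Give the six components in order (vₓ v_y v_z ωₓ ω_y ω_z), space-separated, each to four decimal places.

o_n = [0.2837, -0.2785, 0.2749]
J₁: ẑ×o_n = [0.2785, 0.2837, -0.0000], ω = ẑ
J2: z=[0.0000, 0.0000, 1.0000] o=[-0.1682, -0.6279, 0.0000] → [-0.3493, 0.4519, 0.0000, 0.0000, 0.0000, 1.0000]
J3: z=[0.8290, 0.5592, 0.0000] o=[0.0946, -1.0175, 0.0000] → [0.1537, -0.2279, 0.5069, 0.8290, 0.5592, 0.0000]
J4: z=[0.8290, 0.5592, 0.0000] o=[0.0918, -0.7094, 0.2662] → [0.0049, -0.0072, 0.2498, 0.8290, 0.5592, 0.0000]
V = J·q̇ = [-0.2083, 0.6885, -0.2118, -0.4726, -0.3187, 1.6200]

-0.2083 0.6885 -0.2118 -0.4726 -0.3187 1.6200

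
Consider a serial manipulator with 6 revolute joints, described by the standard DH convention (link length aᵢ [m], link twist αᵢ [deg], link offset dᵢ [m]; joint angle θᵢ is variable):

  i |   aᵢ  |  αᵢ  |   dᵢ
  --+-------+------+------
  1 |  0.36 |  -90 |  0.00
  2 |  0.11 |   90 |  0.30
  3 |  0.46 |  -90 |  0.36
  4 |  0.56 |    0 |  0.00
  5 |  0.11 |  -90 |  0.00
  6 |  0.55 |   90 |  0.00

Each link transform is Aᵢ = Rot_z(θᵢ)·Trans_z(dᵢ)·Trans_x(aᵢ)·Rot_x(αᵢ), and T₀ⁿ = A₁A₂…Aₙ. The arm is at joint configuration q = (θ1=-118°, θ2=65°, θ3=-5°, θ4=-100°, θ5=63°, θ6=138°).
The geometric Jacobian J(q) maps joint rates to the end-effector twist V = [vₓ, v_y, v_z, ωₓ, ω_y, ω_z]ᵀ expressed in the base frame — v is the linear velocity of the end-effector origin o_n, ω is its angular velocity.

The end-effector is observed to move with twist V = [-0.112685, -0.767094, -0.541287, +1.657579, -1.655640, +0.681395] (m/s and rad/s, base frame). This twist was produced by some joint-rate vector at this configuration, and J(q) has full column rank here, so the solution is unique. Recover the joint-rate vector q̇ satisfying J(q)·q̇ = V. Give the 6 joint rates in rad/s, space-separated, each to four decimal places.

o_n = [-0.5887, -0.9423, 0.1265]
J₁: ẑ×o_n = [0.9423, -0.5887, 0.0000], ω = ẑ
J2: z=[0.8829, -0.4695, 0.0000] o=[-0.1690, -0.3179, 0.0000] → [-0.0594, -0.1117, -0.7484, 0.8829, -0.4695, 0.0000]
J3: z=[-0.4255, -0.8002, 0.4226] o=[0.0740, -0.4997, -0.0997] → [0.0060, -0.1839, -0.3421, -0.4255, -0.8002, 0.4226]
J4: z=[0.8623, -0.5002, -0.0790] o=[-0.2054, -0.9400, -0.3629] → [-0.2450, -0.3917, -0.1937, 0.8623, -0.5002, -0.0790]
J5: z=[0.8623, -0.5002, -0.0790] o=[-0.4134, -1.3492, -0.0420] → [-0.0521, -0.1314, 0.2631, 0.8623, -0.5002, -0.0790]
J6: z=[0.1745, 0.4400, -0.8809] o=[-0.4657, -1.4312, -0.0933] → [0.5274, 0.0700, 0.1395, 0.1745, 0.4400, -0.8809]
q̇ = J⁺·V = [0.3180, 0.5830, 0.5280, 0.6900, 0.9580, -0.3070]

0.3180 0.5830 0.5280 0.6900 0.9580 -0.3070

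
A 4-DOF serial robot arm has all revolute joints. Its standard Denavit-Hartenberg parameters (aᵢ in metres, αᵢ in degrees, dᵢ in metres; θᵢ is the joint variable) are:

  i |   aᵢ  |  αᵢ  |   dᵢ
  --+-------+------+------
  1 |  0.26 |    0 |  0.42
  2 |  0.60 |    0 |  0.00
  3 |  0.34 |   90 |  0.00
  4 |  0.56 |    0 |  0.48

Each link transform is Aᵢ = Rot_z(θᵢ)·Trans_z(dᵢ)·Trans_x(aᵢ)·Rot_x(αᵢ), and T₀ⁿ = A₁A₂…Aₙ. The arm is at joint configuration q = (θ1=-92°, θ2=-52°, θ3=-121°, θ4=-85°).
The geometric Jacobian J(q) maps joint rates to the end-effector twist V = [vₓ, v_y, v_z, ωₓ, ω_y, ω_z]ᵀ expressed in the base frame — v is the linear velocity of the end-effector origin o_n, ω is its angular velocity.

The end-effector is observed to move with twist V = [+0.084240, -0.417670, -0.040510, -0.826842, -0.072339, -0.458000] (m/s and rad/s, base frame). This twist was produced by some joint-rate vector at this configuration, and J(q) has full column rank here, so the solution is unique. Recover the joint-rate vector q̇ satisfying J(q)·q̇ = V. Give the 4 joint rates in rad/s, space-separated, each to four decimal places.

o_n = [-0.0502, -0.1834, -0.1379]
J₁: ẑ×o_n = [0.1834, -0.0502, 0.0000], ω = ẑ
J2: z=[0.0000, 0.0000, 1.0000] o=[-0.0091, -0.2598, 0.4200] → [-0.0765, -0.0411, 0.0000, 0.0000, 0.0000, 1.0000]
J3: z=[0.0000, 0.0000, 1.0000] o=[-0.4945, -0.6125, 0.4200] → [-0.4292, 0.4443, 0.0000, 0.0000, 0.0000, 1.0000]
J4: z=[0.9962, 0.0872, 0.0000] o=[-0.5241, -0.2738, 0.4200] → [-0.0486, 0.5557, 0.0488, 0.9962, 0.0872, 0.0000]
q̇ = J⁺·V = [0.1060, -0.6170, 0.0530, -0.8300]

0.1060 -0.6170 0.0530 -0.8300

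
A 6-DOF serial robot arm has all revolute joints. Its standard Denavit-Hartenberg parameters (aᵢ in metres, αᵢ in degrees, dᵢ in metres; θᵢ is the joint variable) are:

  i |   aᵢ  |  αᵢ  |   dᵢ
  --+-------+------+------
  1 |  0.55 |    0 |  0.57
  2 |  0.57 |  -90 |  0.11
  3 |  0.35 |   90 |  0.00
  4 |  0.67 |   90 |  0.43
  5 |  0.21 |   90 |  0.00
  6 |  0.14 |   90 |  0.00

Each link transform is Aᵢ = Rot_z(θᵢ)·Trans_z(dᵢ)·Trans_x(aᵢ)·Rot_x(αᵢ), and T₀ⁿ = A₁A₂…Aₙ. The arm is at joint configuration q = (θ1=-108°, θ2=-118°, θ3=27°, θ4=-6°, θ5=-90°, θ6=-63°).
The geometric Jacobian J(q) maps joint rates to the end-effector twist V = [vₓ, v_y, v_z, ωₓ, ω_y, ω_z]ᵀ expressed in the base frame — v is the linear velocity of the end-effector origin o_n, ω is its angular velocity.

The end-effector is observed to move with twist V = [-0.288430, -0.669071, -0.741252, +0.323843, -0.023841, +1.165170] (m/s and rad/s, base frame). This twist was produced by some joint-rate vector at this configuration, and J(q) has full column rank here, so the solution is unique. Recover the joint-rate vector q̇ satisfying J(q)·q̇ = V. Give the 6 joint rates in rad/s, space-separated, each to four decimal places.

0.4440 -0.2170 0.5980 0.7260 0.8770 0.5530

o_n = [-1.2912, 0.5603, 0.3521]
J₁: ẑ×o_n = [-0.5603, -1.2912, 0.0000], ω = ẑ
J2: z=[0.0000, 0.0000, 1.0000] o=[-0.1700, -0.5231, 0.5700] → [-1.0833, -1.1213, 0.0000, 0.0000, 0.0000, 1.0000]
J3: z=[-0.7193, -0.6947, 0.0000] o=[-0.5659, -0.1131, 0.6800] → [0.2278, -0.2359, -0.9882, -0.7193, -0.6947, 0.0000]
J4: z=[-0.3154, 0.3266, 0.8910] o=[-0.7825, 0.1113, 0.5211] → [-0.4553, -0.5066, 0.0245, -0.3154, 0.3266, 0.8910]
J5: z=[0.7801, 0.6239, 0.0475] o=[-1.2802, 0.7274, 0.6017] → [-0.1478, 0.1942, -0.1235, 0.7801, 0.6239, 0.0475]
J6: z=[0.5404, -0.7100, 0.4515] o=[-1.2140, 0.6588, 0.4146] → [0.0889, -0.0011, -0.1081, 0.5404, -0.7100, 0.4515]
q̇ = J⁺·V = [0.4440, -0.2170, 0.5980, 0.7260, 0.8770, 0.5530]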